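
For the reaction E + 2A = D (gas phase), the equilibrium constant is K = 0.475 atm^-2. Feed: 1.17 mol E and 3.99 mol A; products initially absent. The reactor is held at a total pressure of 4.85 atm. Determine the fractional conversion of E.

X = 0.820

Basis: 1.17 mol E initially; let X = conversion of E. Extent ξ = 1.17X.
At extent ξ: n_E = 1.17 − 1.17X; n_A = 3.99 − 2.34X; n_D = 1.17X.
Total moles n_T = 5.16 − 2.34X.
Mole fractions y_i = n_i/n_T; K = p_D / (p_E p_A^2) with p_i = y_i·P.
Substituting and setting equal to 0.475 atm^-2 gives a polynomial in X; the root in (0,1) is X = 0.820.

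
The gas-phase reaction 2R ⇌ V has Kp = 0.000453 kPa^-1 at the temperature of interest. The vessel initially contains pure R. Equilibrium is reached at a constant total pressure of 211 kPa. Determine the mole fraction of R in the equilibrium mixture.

Let X = conversion of R (basis 1 mol R); extent of reaction ξ = 0.5X.
At extent ξ: n_R = 1 − X; n_V = 0.5X.
n_T = Σnᵢ = 1 − 0.5X.
y_i = n_i/n_T, p_i = y_i·P. Kp = p_V / (p_R^2).
Equating to 0.000453 kPa^-1 and solving on 0 < X < 1: X = 0.149.
Then n_R = 0.851, n_T = 0.925, so y_R = 0.919.

y_R = 0.919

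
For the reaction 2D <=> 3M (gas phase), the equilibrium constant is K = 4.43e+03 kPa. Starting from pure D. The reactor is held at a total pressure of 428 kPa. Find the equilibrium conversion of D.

X = 0.708

Basis: 1 mol D initially; let X = conversion of D. Extent ξ = 0.5X.
Species balance: n_D = 1 − X; n_M = 1.5X.
Total moles n_T = 1 + 0.5X.
Mole fractions y_i = n_i/n_T; K = p_M^3 / (p_D^2) with p_i = y_i·P.
Setting this equal to 4.43e+03 kPa and taking the physical root (0 < X < 1) gives X = 0.708.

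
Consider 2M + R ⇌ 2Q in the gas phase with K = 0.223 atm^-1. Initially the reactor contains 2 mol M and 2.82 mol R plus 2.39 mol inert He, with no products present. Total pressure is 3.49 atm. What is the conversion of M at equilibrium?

X = 0.346

Basis: 2 mol M initially; let X = conversion of M. Extent ξ = X.
Moles: n_M = 2 − 2X; n_R = 2.82 − X; n_Q = 2X; n_I = 2.39 (inert).
n_T = Σnᵢ = 7.21 − X.
y_i = n_i/n_T, p_i = y_i·P. K = p_Q^2 / (p_M^2 p_R).
Setting this equal to 0.223 atm^-1 and taking the physical root (0 < X < 1) gives X = 0.346.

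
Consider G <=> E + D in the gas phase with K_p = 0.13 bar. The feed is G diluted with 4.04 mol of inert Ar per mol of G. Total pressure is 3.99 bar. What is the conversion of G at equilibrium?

Basis: 1 mol G initially; let X = conversion of G. Extent ξ = X.
Moles: n_G = 1 − X; n_E = X; n_D = X; n_I = 4.04 (inert).
Total moles n_T = 5.04 + X.
Mole fractions y_i = n_i/n_T; K_p = p_E p_D / (p_G) with p_i = y_i·P.
This yields a degree-2 equation in X; solving on (0,1), X = 0.340.

X = 0.340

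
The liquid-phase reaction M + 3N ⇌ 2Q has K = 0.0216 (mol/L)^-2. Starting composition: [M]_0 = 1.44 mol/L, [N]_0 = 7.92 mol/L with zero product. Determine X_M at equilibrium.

Let X = conversion of M; extent ξ = 1.44·X mol/L.
Concentrations: [M] = 1.44 − 1.44X; [N] = 7.92 − 4.32X; [Q] = 2.88X.
K = [Q]^2 / ([M] [N]^3).
Solving K = 0.0216 for X ∈ (0,1): X = 0.544.

X = 0.544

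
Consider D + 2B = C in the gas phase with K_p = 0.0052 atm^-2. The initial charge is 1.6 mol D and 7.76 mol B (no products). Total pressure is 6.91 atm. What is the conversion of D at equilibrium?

X = 0.143

Basis: 1.6 mol D initially; let X = conversion of D. Extent ξ = 1.6X.
Moles: n_D = 1.6 − 1.6X; n_B = 7.76 − 3.2X; n_C = 1.6X.
Summing: n_T = 9.36 − 3.2X.
Mole fractions y_i = n_i/n_T; K_p = p_C / (p_D p_B^2) with p_i = y_i·P.
Substituting and setting equal to 0.0052 atm^-2 gives a polynomial in X; the root in (0,1) is X = 0.143.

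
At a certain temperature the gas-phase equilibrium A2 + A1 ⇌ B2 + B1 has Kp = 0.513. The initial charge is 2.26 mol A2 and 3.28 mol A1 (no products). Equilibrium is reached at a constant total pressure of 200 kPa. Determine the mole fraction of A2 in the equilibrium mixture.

y_A2 = 0.205

Take 2.26 mol A2 as basis and let X be its fractional conversion, so ξ = 2.26X.
Mole table: n_A2 = 2.26 − 2.26X; n_A1 = 3.28 − 2.26X; n_B2 = 2.26X; n_B1 = 2.26X.
Since Δν = 0, n_T = 5.54 throughout.
Mole fractions y_i = n_i/n_T; Kp = p_B2 p_B1 / (p_A2 p_A1) with p_i = y_i·P.
Substituting and setting equal to 0.513 gives a polynomial in X; the root in (0,1) is X = 0.497.
Then n_A2 = 1.14, n_T = 5.54, so y_A2 = 0.205.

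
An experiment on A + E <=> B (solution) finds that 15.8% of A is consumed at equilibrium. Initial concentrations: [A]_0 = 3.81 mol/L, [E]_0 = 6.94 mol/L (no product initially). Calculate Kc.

Let X = conversion of A.
Concentrations: [A] = 3.81 − 3.81X; [E] = 6.94 − 3.81X; [B] = 3.81X.
At X = 0.158: [A] = 3.21, [E] = 6.34, [B] = 0.602.
Kc = [B] / ([A] [E]) = 0.0296 L/mol.

Kc = 0.0296 L/mol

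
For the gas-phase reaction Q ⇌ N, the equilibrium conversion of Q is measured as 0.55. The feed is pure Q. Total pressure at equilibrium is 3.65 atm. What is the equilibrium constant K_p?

Take 1 mol Q as basis and let X be its fractional conversion, so ξ = X.
Moles: n_Q = 1 − X; n_N = X.
Since Δν = 0, n_T = 1 throughout.
At X = 0.55: n_Q = 0.45, n_N = 0.55, n_T = 1.
p_i = (n_i/n_T)·P. K_p = p_N / (p_Q) = 1.22.

K_p = 1.22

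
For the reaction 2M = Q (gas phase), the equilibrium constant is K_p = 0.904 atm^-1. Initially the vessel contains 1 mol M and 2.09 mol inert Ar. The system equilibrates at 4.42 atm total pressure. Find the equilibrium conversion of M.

Let X = conversion of M (basis 1 mol M); extent of reaction ξ = 0.5X.
At extent ξ: n_M = 1 − X; n_Q = 0.5X; n_I = 2.09 (inert).
Summing: n_T = 3.09 − 0.5X.
With p_i = (n_i/n_T)P, K_p = p_Q / (p_M^2).
This yields a degree-2 equation in X; solving on (0,1), X = 0.557.

X = 0.557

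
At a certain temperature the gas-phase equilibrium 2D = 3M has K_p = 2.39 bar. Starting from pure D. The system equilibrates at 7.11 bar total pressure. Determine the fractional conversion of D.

Basis: 1 mol D initially; let X = conversion of D. Extent ξ = 0.5X.
Moles: n_D = 1 − X; n_M = 1.5X.
n_T = Σnᵢ = 1 + 0.5X.
With p_i = (n_i/n_T)P, K_p = p_M^3 / (p_D^2).
This yields a degree-3 equation in X; solving on (0,1), X = 0.363.

X = 0.363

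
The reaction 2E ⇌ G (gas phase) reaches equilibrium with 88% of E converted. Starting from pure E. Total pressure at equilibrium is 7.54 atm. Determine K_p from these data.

K_p = 2.27 atm^-1

Basis: 1 mol E initially; let X = conversion of E. Extent ξ = 0.5X.
At extent ξ: n_E = 1 − X; n_G = 0.5X.
Summing: n_T = 1 − 0.5X.
At X = 0.88: n_E = 0.12, n_G = 0.44, n_T = 0.56.
p_i = (n_i/n_T)·P. K_p = p_G / (p_E^2) = 2.27 atm^-1.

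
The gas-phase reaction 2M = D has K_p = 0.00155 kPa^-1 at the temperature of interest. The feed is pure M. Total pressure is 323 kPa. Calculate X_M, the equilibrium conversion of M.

Let X = conversion of M (basis 1 mol M); extent of reaction ξ = 0.5X.
Moles: n_M = 1 − X; n_D = 0.5X.
n_T = Σnᵢ = 1 − 0.5X.
With p_i = (n_i/n_T)P, K_p = p_D / (p_M^2).
This yields a degree-2 equation in X; solving on (0,1), X = 0.423.

X = 0.423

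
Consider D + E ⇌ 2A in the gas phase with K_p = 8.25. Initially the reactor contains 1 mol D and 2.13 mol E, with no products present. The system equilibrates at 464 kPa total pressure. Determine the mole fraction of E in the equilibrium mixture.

y_E = 0.431

Basis: 1 mol D initially; let X = conversion of D. Extent ξ = X.
Mole table: n_D = 1 − X; n_E = 2.13 − X; n_A = 2X.
Total moles n_T = 3.13 (Δν = 0, constant).
With p_i = (n_i/n_T)P, K_p = p_A^2 / (p_D p_E).
This yields a degree-2 equation in X; solving on (0,1), X = 0.781.
Then n_E = 1.35, n_T = 3.13, so y_E = 0.431.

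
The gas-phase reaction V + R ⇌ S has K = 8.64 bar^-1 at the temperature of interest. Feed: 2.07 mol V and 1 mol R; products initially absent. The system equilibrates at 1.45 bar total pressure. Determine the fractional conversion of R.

Basis: 1 mol R initially; let X = conversion of R. Extent ξ = X.
Species balance: n_V = 2.07 − X; n_R = 1 − X; n_S = X.
Total moles n_T = 3.07 − X.
y_i = n_i/n_T, p_i = y_i·P. K = p_S / (p_V p_R).
Substituting and setting equal to 8.64 bar^-1 gives a polynomial in X; the root in (0,1) is X = 0.872.

X = 0.872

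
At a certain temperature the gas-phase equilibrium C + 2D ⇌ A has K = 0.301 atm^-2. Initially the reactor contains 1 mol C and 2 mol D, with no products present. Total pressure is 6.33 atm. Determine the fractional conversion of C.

Let X = conversion of C (basis 1 mol C); extent of reaction ξ = X.
At extent ξ: n_C = 1 − X; n_D = 2 − 2X; n_A = X.
Summing: n_T = 3 − 2X.
With p_i = (n_i/n_T)P, K = p_A / (p_C p_D^2).
Equating to 0.301 atm^-2 and solving on 0 < X < 1: X = 0.662.

X = 0.662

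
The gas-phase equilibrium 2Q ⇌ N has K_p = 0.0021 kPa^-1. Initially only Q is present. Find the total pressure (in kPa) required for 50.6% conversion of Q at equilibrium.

Let X = conversion of Q (basis 1 mol Q); extent of reaction ξ = 0.5X.
Mole table: n_Q = 1 − X; n_N = 0.5X.
Summing: n_T = 1 − 0.5X.
K_p = p_N / (p_Q^2) with p_i = (n_i/n_T)·P.
At X = 0.506: the mole-fraction product g(X) = Π y_i^ν_i = 0.7744. Since K_p = g(X)·P^{-1}, P = (g/K_p)^(1/1) = (0.7744/0.0021)^(1/1) = 369 kPa.

P = 369 kPa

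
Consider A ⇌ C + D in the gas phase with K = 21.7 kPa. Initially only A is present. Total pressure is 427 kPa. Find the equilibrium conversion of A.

X = 0.220

Basis: 1 mol A initially; let X = conversion of A. Extent ξ = X.
Moles: n_A = 1 − X; n_C = X; n_D = X.
Summing: n_T = 1 + X.
y_i = n_i/n_T, p_i = y_i·P. K = p_C p_D / (p_A).
Substituting and setting equal to 21.7 kPa gives a polynomial in X; the root in (0,1) is X = 0.220.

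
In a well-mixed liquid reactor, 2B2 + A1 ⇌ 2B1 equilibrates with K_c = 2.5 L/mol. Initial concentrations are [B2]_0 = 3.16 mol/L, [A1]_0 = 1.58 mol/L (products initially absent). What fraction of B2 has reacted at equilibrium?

Let X = conversion of B2; extent ξ = 3.16X/2 mol/L.
Concentrations: [B2] = 3.16 − 3.16X; [A1] = 1.58 − 1.58X; [B1] = 3.16X.
K_c = [B1]^2 / ([B2]^2 [A1]).
Solving K_c = 2.5 for X ∈ (0,1): X = 0.567.

X = 0.567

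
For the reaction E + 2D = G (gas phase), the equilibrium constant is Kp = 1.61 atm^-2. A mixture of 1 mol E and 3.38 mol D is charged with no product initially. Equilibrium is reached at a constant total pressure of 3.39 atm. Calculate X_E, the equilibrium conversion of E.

X = 0.876

Let X = conversion of E (basis 1 mol E); extent of reaction ξ = X.
Moles: n_E = 1 − X; n_D = 3.38 − 2X; n_G = X.
Total moles n_T = 4.38 − 2X.
Mole fractions y_i = n_i/n_T; Kp = p_G / (p_E p_D^2) with p_i = y_i·P.
This yields a degree-3 equation in X; solving on (0,1), X = 0.876.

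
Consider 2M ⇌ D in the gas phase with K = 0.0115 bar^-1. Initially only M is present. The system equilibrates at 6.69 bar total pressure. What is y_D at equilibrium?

Take 1 mol M as basis and let X be its fractional conversion, so ξ = 0.5X.
At extent ξ: n_M = 1 − X; n_D = 0.5X.
n_T = Σnᵢ = 1 − 0.5X.
With p_i = (n_i/n_T)P, K = p_D / (p_M^2).
Setting this equal to 0.0115 bar^-1 and taking the physical root (0 < X < 1) gives X = 0.126.
Then n_D = 0.0628, n_T = 0.937, so y_D = 0.067.

y_D = 0.067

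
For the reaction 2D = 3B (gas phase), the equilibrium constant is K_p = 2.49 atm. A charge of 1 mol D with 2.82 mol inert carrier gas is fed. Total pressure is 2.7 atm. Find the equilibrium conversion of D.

X = 0.582

Let X = conversion of D (basis 1 mol D); extent of reaction ξ = 0.5X.
Species balance: n_D = 1 − X; n_B = 1.5X; n_I = 2.82 (inert).
Summing: n_T = 3.82 + 0.5X.
With p_i = (n_i/n_T)P, K_p = p_B^3 / (p_D^2).
Equating to 2.49 atm and solving on 0 < X < 1: X = 0.582.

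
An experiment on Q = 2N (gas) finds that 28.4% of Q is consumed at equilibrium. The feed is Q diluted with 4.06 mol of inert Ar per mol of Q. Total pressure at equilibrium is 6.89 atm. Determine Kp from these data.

Let X = conversion of Q (basis 1 mol Q); extent of reaction ξ = X.
At extent ξ: n_Q = 1 − X; n_N = 2X; n_I = 4.06 (inert).
Summing: n_T = 5.06 + X.
At X = 0.284: n_Q = 0.716, n_N = 0.568, n_T = 5.34.
p_i = (n_i/n_T)·P. Kp = p_N^2 / (p_Q) = 0.581 atm.

Kp = 0.581 atm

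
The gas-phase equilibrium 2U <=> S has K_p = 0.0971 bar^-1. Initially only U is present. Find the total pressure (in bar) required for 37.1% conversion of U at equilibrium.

Basis: 1 mol U initially; let X = conversion of U. Extent ξ = 0.5X.
Moles: n_U = 1 − X; n_S = 0.5X.
Total moles n_T = 1 − 0.5X.
K_p = p_S / (p_U^2) with p_i = (n_i/n_T)·P.
At X = 0.371: the mole-fraction product g(X) = Π y_i^ν_i = 0.3819. Since K_p = g(X)·P^{-1}, P = (g/K_p)^(1/1) = (0.3819/0.0971)^(1/1) = 3.93 bar.

P = 3.93 bar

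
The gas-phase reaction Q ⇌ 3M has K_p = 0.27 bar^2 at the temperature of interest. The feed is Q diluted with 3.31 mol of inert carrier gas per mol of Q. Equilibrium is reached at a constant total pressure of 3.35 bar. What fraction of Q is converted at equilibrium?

Take 1 mol Q as basis and let X be its fractional conversion, so ξ = X.
Moles: n_Q = 1 − X; n_M = 3X; n_I = 3.31 (inert).
Summing: n_T = 4.31 + 2X.
Mole fractions y_i = n_i/n_T; K_p = p_M^3 / (p_Q) with p_i = y_i·P.
Equating to 0.27 bar^2 and solving on 0 < X < 1: X = 0.249.

X = 0.249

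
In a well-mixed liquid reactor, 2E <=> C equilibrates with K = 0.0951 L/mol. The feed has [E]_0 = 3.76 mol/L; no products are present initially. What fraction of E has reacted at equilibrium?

Let X = conversion of E; extent ξ = 3.76X/2 mol/L.
Concentrations: [E] = 3.76 − 3.76X; [C] = 1.88X.
K = [C] / ([E]^2).
This equals 0.0951 at X = 0.325 (the root in 0 < X < 1).

X = 0.325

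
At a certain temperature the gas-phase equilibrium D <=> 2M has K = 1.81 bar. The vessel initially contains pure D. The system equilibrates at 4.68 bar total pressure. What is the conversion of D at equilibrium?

X = 0.297

Let X = conversion of D (basis 1 mol D); extent of reaction ξ = X.
Moles: n_D = 1 − X; n_M = 2X.
Summing: n_T = 1 + X.
y_i = n_i/n_T, p_i = y_i·P. K = p_M^2 / (p_D).
This yields a degree-2 equation in X; solving on (0,1), X = 0.297.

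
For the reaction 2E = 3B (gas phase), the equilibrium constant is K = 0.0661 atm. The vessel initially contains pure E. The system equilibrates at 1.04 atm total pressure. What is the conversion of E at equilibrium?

X = 0.232

Take 1 mol E as basis and let X be its fractional conversion, so ξ = 0.5X.
Moles: n_E = 1 − X; n_B = 1.5X.
Summing: n_T = 1 + 0.5X.
With p_i = (n_i/n_T)P, K = p_B^3 / (p_E^2).
Equating to 0.0661 atm and solving on 0 < X < 1: X = 0.232.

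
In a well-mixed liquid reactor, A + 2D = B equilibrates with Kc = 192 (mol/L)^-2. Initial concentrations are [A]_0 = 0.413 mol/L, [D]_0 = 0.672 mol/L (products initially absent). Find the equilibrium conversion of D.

X = 0.842

Let X = conversion of D; extent ξ = 0.672X/2 mol/L.
Concentrations: [A] = 0.413 − 0.336X; [D] = 0.672 − 0.672X; [B] = 0.336X.
Kc = [B] / ([A] [D]^2).
Equating to 192 (mol/L)^-2: the physical root is X = 0.842.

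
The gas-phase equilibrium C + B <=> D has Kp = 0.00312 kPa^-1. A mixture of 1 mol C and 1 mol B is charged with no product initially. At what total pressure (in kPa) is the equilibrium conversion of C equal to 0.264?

P = 271 kPa

Let X = conversion of C (basis 1 mol C); extent of reaction ξ = X.
At extent ξ: n_C = 1 − X; n_B = 1 − X; n_D = X.
Summing: n_T = 2 − X.
Kp = p_D / (p_C p_B) with p_i = (n_i/n_T)·P.
At X = 0.264: the mole-fraction product g(X) = Π y_i^ν_i = 0.8461. Since Kp = g(X)·P^{-1}, P = (g/Kp)^(1/1) = (0.8461/0.00312)^(1/1) = 271 kPa.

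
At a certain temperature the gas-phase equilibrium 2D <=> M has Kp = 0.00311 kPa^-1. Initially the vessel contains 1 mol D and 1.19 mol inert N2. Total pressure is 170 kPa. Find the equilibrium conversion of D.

X = 0.272

Let X = conversion of D (basis 1 mol D); extent of reaction ξ = 0.5X.
At extent ξ: n_D = 1 − X; n_M = 0.5X; n_I = 1.19 (inert).
n_T = Σnᵢ = 2.19 − 0.5X.
y_i = n_i/n_T, p_i = y_i·P. Kp = p_M / (p_D^2).
Setting this equal to 0.00311 kPa^-1 and taking the physical root (0 < X < 1) gives X = 0.272.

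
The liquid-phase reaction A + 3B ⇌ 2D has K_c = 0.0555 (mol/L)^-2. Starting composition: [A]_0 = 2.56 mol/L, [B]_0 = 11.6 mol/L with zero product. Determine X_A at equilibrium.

X = 0.677

Let X = conversion of A; extent ξ = 2.56·X mol/L.
Concentrations: [A] = 2.56 − 2.56X; [B] = 11.6 − 7.68X; [D] = 5.12X.
K_c = [D]^2 / ([A] [B]^3).
Setting equal to 0.0555 and solving for X on (0,1) gives X = 0.677.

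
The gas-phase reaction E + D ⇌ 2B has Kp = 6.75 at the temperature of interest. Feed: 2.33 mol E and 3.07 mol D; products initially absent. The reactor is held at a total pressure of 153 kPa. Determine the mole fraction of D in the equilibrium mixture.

Take 2.33 mol E as basis and let X be its fractional conversion, so ξ = 2.33X.
Mole table: n_E = 2.33 − 2.33X; n_D = 3.07 − 2.33X; n_B = 4.66X.
Since Δν = 0, n_T = 5.4 throughout.
With p_i = (n_i/n_T)P, Kp = p_B^2 / (p_E p_D).
Equating to 6.75 and solving on 0 < X < 1: X = 0.641.
Then n_D = 1.58, n_T = 5.4, so y_D = 0.292.

y_D = 0.292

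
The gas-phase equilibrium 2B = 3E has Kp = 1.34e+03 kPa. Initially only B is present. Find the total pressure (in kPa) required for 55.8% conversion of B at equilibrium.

P = 571 kPa

Basis: 1 mol B initially; let X = conversion of B. Extent ξ = 0.5X.
Moles: n_B = 1 − X; n_E = 1.5X.
Total moles n_T = 1 + 0.5X.
Kp = p_E^3 / (p_B^2) with p_i = (n_i/n_T)·P.
At X = 0.558: the mole-fraction product g(X) = Π y_i^ν_i = 2.347. Since Kp = g(X)·P^{1}, P = (Kp/g)^(1/1) = (1.34e+03/2.347)^(1/1) = 571 kPa.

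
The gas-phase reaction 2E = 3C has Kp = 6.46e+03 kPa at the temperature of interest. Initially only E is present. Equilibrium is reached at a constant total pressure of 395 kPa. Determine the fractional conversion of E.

Basis: 1 mol E initially; let X = conversion of E. Extent ξ = 0.5X.
Mole table: n_E = 1 − X; n_C = 1.5X.
Summing: n_T = 1 + 0.5X.
y_i = n_i/n_T, p_i = y_i·P. Kp = p_C^3 / (p_E^2).
Substituting and setting equal to 6.46e+03 kPa gives a polynomial in X; the root in (0,1) is X = 0.749.

X = 0.749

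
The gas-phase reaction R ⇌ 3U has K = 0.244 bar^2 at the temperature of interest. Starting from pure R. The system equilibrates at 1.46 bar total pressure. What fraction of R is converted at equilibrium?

X = 0.187

Take 1 mol R as basis and let X be its fractional conversion, so ξ = X.
Mole table: n_R = 1 − X; n_U = 3X.
Summing: n_T = 1 + 2X.
y_i = n_i/n_T, p_i = y_i·P. K = p_U^3 / (p_R).
This yields a degree-3 equation in X; solving on (0,1), X = 0.187.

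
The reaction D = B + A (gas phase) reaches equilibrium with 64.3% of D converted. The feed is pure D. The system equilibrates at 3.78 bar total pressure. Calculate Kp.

Take 1 mol D as basis and let X be its fractional conversion, so ξ = X.
Species balance: n_D = 1 − X; n_B = X; n_A = X.
n_T = Σnᵢ = 1 + X.
At X = 0.643: n_D = 0.357, n_B = 0.643, n_A = 0.643, n_T = 1.64.
p_i = (n_i/n_T)·P. Kp = p_B p_A / (p_D) = 2.66 bar.

Kp = 2.66 bar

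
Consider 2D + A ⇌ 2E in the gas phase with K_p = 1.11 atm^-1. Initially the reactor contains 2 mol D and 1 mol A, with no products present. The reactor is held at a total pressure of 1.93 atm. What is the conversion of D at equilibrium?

X = 0.411

Take 2 mol D as basis and let X be its fractional conversion, so ξ = X.
Species balance: n_D = 2 − 2X; n_A = 1 − X; n_E = 2X.
n_T = Σnᵢ = 3 − X.
Mole fractions y_i = n_i/n_T; K_p = p_E^2 / (p_D^2 p_A) with p_i = y_i·P.
This yields a degree-3 equation in X; solving on (0,1), X = 0.411.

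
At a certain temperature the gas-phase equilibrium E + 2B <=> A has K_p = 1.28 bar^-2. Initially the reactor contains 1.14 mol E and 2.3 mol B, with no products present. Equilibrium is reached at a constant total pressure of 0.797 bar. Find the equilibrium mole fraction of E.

y_E = 0.301

Let X = conversion of E (basis 1.14 mol E); extent of reaction ξ = 1.14X.
Mole table: n_E = 1.14 − 1.14X; n_B = 2.3 − 2.28X; n_A = 1.14X.
Total moles n_T = 3.44 − 2.28X.
With p_i = (n_i/n_T)P, K_p = p_A / (p_E p_B^2).
Setting this equal to 1.28 bar^-2 and taking the physical root (0 < X < 1) gives X = 0.231.
Then n_E = 0.876, n_T = 2.91, so y_E = 0.301.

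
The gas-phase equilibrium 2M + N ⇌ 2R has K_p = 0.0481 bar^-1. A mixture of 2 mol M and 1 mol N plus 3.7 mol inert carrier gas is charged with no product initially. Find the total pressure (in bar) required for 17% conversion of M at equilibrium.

P = 6.86 bar

Basis: 2 mol M initially; let X = conversion of M. Extent ξ = X.
Mole table: n_M = 2 − 2X; n_N = 1 − X; n_R = 2X; n_I = 3.7 (inert).
Summing: n_T = 6.7 − X.
K_p = p_R^2 / (p_M^2 p_N) with p_i = (n_i/n_T)·P.
At X = 0.17: the mole-fraction product g(X) = Π y_i^ν_i = 0.33. Since K_p = g(X)·P^{-1}, P = (g/K_p)^(1/1) = (0.33/0.0481)^(1/1) = 6.86 bar.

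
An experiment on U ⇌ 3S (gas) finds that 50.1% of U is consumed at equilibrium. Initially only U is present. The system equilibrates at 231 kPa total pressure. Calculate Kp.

Take 1 mol U as basis and let X be its fractional conversion, so ξ = X.
Mole table: n_U = 1 − X; n_S = 3X.
Total moles n_T = 1 + 2X.
At X = 0.501: n_U = 0.499, n_S = 1.5, n_T = 2.
p_i = (n_i/n_T)·P. Kp = p_S^3 / (p_U) = 9.06e+04 kPa^2.

Kp = 9.06e+04 kPa^2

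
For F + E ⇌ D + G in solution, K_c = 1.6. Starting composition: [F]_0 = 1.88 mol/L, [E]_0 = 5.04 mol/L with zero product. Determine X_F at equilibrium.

X = 0.792

Let X = conversion of F; extent ξ = 1.88·X mol/L.
Concentrations: [F] = 1.88 − 1.88X; [E] = 5.04 − 1.88X; [D] = 1.88X; [G] = 1.88X.
K_c = [D] [G] / ([F] [E]).
Setting equal to 1.6 and solving for X on (0,1) gives X = 0.792.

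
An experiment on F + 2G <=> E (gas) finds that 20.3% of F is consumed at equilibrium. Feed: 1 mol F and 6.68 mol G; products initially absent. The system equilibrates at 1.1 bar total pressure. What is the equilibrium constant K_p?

Let X = conversion of F (basis 1 mol F); extent of reaction ξ = X.
Mole table: n_F = 1 − X; n_G = 6.68 − 2X; n_E = X.
Total moles n_T = 7.68 − 2X.
At X = 0.203: n_F = 0.797, n_G = 6.27, n_E = 0.203, n_T = 7.27.
p_i = (n_i/n_T)·P. K_p = p_E / (p_F p_G^2) = 0.283 bar^-2.

K_p = 0.283 bar^-2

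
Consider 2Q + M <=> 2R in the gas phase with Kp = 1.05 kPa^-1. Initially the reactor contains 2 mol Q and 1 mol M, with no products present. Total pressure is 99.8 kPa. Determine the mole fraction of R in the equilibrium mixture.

Let X = conversion of Q (basis 2 mol Q); extent of reaction ξ = X.
At extent ξ: n_Q = 2 − 2X; n_M = 1 − X; n_R = 2X.
Summing: n_T = 3 − X.
Mole fractions y_i = n_i/n_T; Kp = p_R^2 / (p_Q^2 p_M) with p_i = y_i·P.
Setting this equal to 1.05 kPa^-1 and taking the physical root (0 < X < 1) gives X = 0.768.
Then n_R = 1.54, n_T = 2.23, so y_R = 0.688.

y_R = 0.688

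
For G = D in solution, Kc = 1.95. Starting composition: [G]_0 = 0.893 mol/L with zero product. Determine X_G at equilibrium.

Let X = conversion of G; extent ξ = 0.893·X mol/L.
Concentrations: [G] = 0.893 − 0.893X; [D] = 0.893X.
Kc = [D] / ([G]).
Solving Kc = 1.95 for X ∈ (0,1): X = 0.661.

X = 0.661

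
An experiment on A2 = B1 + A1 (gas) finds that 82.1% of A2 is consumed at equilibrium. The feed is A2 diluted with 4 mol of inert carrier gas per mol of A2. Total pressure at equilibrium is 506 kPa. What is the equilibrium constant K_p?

K_p = 327 kPa

Let X = conversion of A2 (basis 1 mol A2); extent of reaction ξ = X.
Moles: n_A2 = 1 − X; n_B1 = X; n_A1 = X; n_I = 4 (inert).
Summing: n_T = 5 + X.
At X = 0.821: n_A2 = 0.179, n_B1 = 0.821, n_A1 = 0.821, n_T = 5.82.
p_i = (n_i/n_T)·P. K_p = p_B1 p_A1 / (p_A2) = 327 kPa.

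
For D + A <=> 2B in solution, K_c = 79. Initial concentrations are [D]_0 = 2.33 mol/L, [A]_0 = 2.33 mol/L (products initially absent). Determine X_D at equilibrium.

Let X = conversion of D; extent ξ = 2.33·X mol/L.
Concentrations: [D] = 2.33 − 2.33X; [A] = 2.33 − 2.33X; [B] = 4.66X.
K_c = [B]^2 / ([D] [A]).
Setting equal to 79 and solving for X on (0,1) gives X = 0.816.

X = 0.816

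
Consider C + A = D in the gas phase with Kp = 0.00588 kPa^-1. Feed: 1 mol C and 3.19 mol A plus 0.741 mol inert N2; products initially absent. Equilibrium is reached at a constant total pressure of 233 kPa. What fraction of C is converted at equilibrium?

X = 0.456

Take 1 mol C as basis and let X be its fractional conversion, so ξ = X.
At extent ξ: n_C = 1 − X; n_A = 3.19 − X; n_D = X; n_I = 0.741 (inert).
n_T = Σnᵢ = 4.93 − X.
Mole fractions y_i = n_i/n_T; Kp = p_D / (p_C p_A) with p_i = y_i·P.
Substituting and setting equal to 0.00588 kPa^-1 gives a polynomial in X; the root in (0,1) is X = 0.456.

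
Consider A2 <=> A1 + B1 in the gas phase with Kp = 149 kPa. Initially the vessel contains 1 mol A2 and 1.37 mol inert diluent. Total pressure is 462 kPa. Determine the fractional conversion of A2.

Basis: 1 mol A2 initially; let X = conversion of A2. Extent ξ = X.
Moles: n_A2 = 1 − X; n_A1 = X; n_B1 = X; n_I = 1.37 (inert).
n_T = Σnᵢ = 2.37 + X.
With p_i = (n_i/n_T)P, Kp = p_A1 p_B1 / (p_A2).
Equating to 149 kPa and solving on 0 < X < 1: X = 0.611.

X = 0.611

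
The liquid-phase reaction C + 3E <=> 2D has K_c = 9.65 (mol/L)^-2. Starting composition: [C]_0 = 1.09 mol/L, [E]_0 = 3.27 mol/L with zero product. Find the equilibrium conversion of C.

Let X = conversion of C; extent ξ = 1.09·X mol/L.
Concentrations: [C] = 1.09 − 1.09X; [E] = 3.27 − 3.27X; [D] = 2.18X.
K_c = [D]^2 / ([C] [E]^3).
Equating to 9.65 (mol/L)^-2: the physical root is X = 0.715.

X = 0.715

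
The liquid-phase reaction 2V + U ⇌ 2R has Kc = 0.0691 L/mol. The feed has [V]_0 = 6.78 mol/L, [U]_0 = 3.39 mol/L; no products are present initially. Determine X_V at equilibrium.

Let X = conversion of V; extent ξ = 6.78X/2 mol/L.
Concentrations: [V] = 6.78 − 6.78X; [U] = 3.39 − 3.39X; [R] = 6.78X.
Kc = [R]^2 / ([V]^2 [U]).
Setting equal to 0.0691 and solving for X on (0,1) gives X = 0.290.

X = 0.290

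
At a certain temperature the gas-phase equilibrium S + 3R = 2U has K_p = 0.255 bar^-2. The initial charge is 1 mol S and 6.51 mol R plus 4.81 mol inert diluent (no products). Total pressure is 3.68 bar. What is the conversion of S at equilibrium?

Basis: 1 mol S initially; let X = conversion of S. Extent ξ = X.
Mole table: n_S = 1 − X; n_R = 6.51 − 3X; n_U = 2X; n_I = 4.81 (inert).
n_T = Σnᵢ = 12.3 − 2X.
Mole fractions y_i = n_i/n_T; K_p = p_U^2 / (p_S p_R^3) with p_i = y_i·P.
Setting this equal to 0.255 bar^-2 and taking the physical root (0 < X < 1) gives X = 0.571.

X = 0.571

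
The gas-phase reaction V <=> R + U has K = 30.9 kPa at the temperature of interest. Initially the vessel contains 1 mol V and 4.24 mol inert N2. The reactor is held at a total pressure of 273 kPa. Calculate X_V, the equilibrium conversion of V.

Take 1 mol V as basis and let X be its fractional conversion, so ξ = X.
At extent ξ: n_V = 1 − X; n_R = X; n_U = X; n_I = 4.24 (inert).
n_T = Σnᵢ = 5.24 + X.
y_i = n_i/n_T, p_i = y_i·P. K = p_R p_U / (p_V).
Equating to 30.9 kPa and solving on 0 < X < 1: X = 0.546.

X = 0.546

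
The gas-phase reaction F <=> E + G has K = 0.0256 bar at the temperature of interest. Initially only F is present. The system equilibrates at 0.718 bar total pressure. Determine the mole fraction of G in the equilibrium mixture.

Take 1 mol F as basis and let X be its fractional conversion, so ξ = X.
At extent ξ: n_F = 1 − X; n_E = X; n_G = X.
Summing: n_T = 1 + X.
Mole fractions y_i = n_i/n_T; K = p_E p_G / (p_F) with p_i = y_i·P.
This yields a degree-2 equation in X; solving on (0,1), X = 0.186.
Then n_G = 0.186, n_T = 1.19, so y_G = 0.157.

y_G = 0.157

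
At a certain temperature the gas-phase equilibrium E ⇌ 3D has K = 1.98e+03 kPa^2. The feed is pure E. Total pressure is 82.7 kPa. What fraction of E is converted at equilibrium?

X = 0.264

Let X = conversion of E (basis 1 mol E); extent of reaction ξ = X.
Moles: n_E = 1 − X; n_D = 3X.
Summing: n_T = 1 + 2X.
With p_i = (n_i/n_T)P, K = p_D^3 / (p_E).
Substituting and setting equal to 1.98e+03 kPa^2 gives a polynomial in X; the root in (0,1) is X = 0.264.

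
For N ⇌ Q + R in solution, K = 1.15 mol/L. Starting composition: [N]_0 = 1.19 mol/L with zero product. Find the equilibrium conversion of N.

X = 0.612

Let X = conversion of N; extent ξ = 1.19·X mol/L.
Concentrations: [N] = 1.19 − 1.19X; [Q] = 1.19X; [R] = 1.19X.
K = [Q] [R] / ([N]).
Equating to 1.15 mol/L: the physical root is X = 0.612.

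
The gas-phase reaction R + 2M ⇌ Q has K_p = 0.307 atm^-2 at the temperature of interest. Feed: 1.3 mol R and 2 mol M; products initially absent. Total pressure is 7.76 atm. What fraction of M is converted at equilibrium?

Basis: 2 mol M initially; let X = conversion of M. Extent ξ = X.
Moles: n_R = 1.3 − X; n_M = 2 − 2X; n_Q = X.
Total moles n_T = 3.3 − 2X.
With p_i = (n_i/n_T)P, K_p = p_Q / (p_R p_M^2).
Equating to 0.307 atm^-2 and solving on 0 < X < 1: X = 0.755.

X = 0.755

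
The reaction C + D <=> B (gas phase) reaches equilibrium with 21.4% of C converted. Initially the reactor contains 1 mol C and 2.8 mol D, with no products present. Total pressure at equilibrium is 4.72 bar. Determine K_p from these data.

K_p = 0.08 bar^-1

Take 1 mol C as basis and let X be its fractional conversion, so ξ = X.
Moles: n_C = 1 − X; n_D = 2.8 − X; n_B = X.
n_T = Σnᵢ = 3.8 − X.
At X = 0.214: n_C = 0.786, n_D = 2.59, n_B = 0.214, n_T = 3.59.
p_i = (n_i/n_T)·P. K_p = p_B / (p_C p_D) = 0.08 bar^-1.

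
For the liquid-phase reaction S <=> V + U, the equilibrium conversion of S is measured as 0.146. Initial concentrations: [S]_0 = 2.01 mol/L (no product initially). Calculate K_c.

K_c = 0.0502 mol/L

Let X = conversion of S.
Concentrations: [S] = 2.01 − 2.01X; [V] = 2.01X; [U] = 2.01X.
At X = 0.146: [S] = 1.72, [V] = 0.293, [U] = 0.293.
K_c = [V] [U] / ([S]) = 0.0502 mol/L.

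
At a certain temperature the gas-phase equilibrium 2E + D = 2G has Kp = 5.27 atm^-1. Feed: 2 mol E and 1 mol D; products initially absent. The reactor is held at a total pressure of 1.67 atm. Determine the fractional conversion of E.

Take 2 mol E as basis and let X be its fractional conversion, so ξ = X.
Mole table: n_E = 2 − 2X; n_D = 1 − X; n_G = 2X.
Summing: n_T = 3 − X.
Mole fractions y_i = n_i/n_T; Kp = p_G^2 / (p_E^2 p_D) with p_i = y_i·P.
This yields a degree-3 equation in X; solving on (0,1), X = 0.558.

X = 0.558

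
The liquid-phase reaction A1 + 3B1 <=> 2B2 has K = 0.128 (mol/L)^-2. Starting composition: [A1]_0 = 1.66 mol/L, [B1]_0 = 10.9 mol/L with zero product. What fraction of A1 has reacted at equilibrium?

Let X = conversion of A1; extent ξ = 1.66·X mol/L.
Concentrations: [A1] = 1.66 − 1.66X; [B1] = 10.9 − 4.98X; [B2] = 3.32X.
K = [B2]^2 / ([A1] [B1]^3).
This equals 0.128 at X = 0.865 (the root in 0 < X < 1).

X = 0.865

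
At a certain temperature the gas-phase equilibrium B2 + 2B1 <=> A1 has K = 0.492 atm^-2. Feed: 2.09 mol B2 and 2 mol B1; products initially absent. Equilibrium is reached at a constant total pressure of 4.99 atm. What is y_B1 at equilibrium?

y_B1 = 0.208

Take 2 mol B1 as basis and let X be its fractional conversion, so ξ = X.
Mole table: n_B2 = 2.09 − X; n_B1 = 2 − 2X; n_A1 = X.
Total moles n_T = 4.09 − 2X.
Mole fractions y_i = n_i/n_T; K = p_A1 / (p_B2 p_B1^2) with p_i = y_i·P.
This yields a degree-3 equation in X; solving on (0,1), X = 0.725.
Then n_B1 = 0.55, n_T = 2.64, so y_B1 = 0.208.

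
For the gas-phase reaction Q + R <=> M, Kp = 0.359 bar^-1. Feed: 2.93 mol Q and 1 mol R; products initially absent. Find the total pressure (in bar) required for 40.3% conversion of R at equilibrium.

Basis: 1 mol R initially; let X = conversion of R. Extent ξ = X.
Species balance: n_Q = 2.93 − X; n_R = 1 − X; n_M = X.
Total moles n_T = 3.93 − X.
Kp = p_M / (p_Q p_R) with p_i = (n_i/n_T)·P.
At X = 0.403: the mole-fraction product g(X) = Π y_i^ν_i = 0.9422. Since Kp = g(X)·P^{-1}, P = (g/Kp)^(1/1) = (0.9422/0.359)^(1/1) = 2.62 bar.

P = 2.62 bar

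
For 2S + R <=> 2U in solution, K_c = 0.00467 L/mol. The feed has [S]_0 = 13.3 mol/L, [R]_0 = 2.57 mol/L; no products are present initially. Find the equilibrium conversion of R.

Let X = conversion of R; extent ξ = 2.57·X mol/L.
Concentrations: [S] = 13.3 − 5.14X; [R] = 2.57 − 2.57X; [U] = 5.14X.
K_c = [U]^2 / ([S]^2 [R]).
Solving K_c = 0.00467 for X ∈ (0,1): X = 0.227.

X = 0.227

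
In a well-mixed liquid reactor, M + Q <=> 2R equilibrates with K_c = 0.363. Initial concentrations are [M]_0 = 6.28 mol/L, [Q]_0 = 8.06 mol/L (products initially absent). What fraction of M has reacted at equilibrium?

X = 0.262

Let X = conversion of M; extent ξ = 6.28·X mol/L.
Concentrations: [M] = 6.28 − 6.28X; [Q] = 8.06 − 6.28X; [R] = 12.6X.
K_c = [R]^2 / ([M] [Q]).
Setting equal to 0.363 and solving for X on (0,1) gives X = 0.262.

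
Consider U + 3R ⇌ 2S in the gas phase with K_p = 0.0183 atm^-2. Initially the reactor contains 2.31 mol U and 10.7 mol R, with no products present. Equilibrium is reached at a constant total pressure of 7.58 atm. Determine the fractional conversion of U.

Take 2.31 mol U as basis and let X be its fractional conversion, so ξ = 2.31X.
Moles: n_U = 2.31 − 2.31X; n_R = 10.7 − 6.93X; n_S = 4.62X.
Summing: n_T = 13 − 4.62X.
Mole fractions y_i = n_i/n_T; K_p = p_S^2 / (p_U p_R^3) with p_i = y_i·P.
This yields a degree-4 equation in X; solving on (0,1), X = 0.465.

X = 0.465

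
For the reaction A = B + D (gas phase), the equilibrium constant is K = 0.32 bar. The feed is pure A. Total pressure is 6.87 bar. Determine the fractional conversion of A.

Take 1 mol A as basis and let X be its fractional conversion, so ξ = X.
Mole table: n_A = 1 − X; n_B = X; n_D = X.
n_T = Σnᵢ = 1 + X.
Mole fractions y_i = n_i/n_T; K = p_B p_D / (p_A) with p_i = y_i·P.
Setting this equal to 0.32 bar and taking the physical root (0 < X < 1) gives X = 0.211.

X = 0.211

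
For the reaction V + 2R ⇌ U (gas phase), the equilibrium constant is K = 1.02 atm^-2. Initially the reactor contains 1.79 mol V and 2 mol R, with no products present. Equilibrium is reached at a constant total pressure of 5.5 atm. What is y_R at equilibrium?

Basis: 2 mol R initially; let X = conversion of R. Extent ξ = X.
Mole table: n_V = 1.79 − X; n_R = 2 − 2X; n_U = X.
Total moles n_T = 3.79 − 2X.
y_i = n_i/n_T, p_i = y_i·P. K = p_U / (p_V p_R^2).
Equating to 1.02 atm^-2 and solving on 0 < X < 1: X = 0.822.
Then n_R = 0.356, n_T = 2.15, so y_R = 0.166.

y_R = 0.166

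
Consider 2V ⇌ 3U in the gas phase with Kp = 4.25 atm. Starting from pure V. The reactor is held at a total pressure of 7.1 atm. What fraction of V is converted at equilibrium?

Take 1 mol V as basis and let X be its fractional conversion, so ξ = 0.5X.
Mole table: n_V = 1 − X; n_U = 1.5X.
n_T = Σnᵢ = 1 + 0.5X.
y_i = n_i/n_T, p_i = y_i·P. Kp = p_U^3 / (p_V^2).
Substituting and setting equal to 4.25 atm gives a polynomial in X; the root in (0,1) is X = 0.417.

X = 0.417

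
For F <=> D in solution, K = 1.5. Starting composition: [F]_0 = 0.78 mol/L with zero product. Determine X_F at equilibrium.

X = 0.600

Let X = conversion of F; extent ξ = 0.78·X mol/L.
Concentrations: [F] = 0.78 − 0.78X; [D] = 0.78X.
K = [D] / ([F]).
Equating to 1.5: the physical root is X = 0.600.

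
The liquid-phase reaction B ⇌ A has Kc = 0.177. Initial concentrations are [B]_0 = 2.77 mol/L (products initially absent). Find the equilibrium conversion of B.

X = 0.150

Let X = conversion of B; extent ξ = 2.77·X mol/L.
Concentrations: [B] = 2.77 − 2.77X; [A] = 2.77X.
Kc = [A] / ([B]).
Setting equal to 0.177 and solving for X on (0,1) gives X = 0.150.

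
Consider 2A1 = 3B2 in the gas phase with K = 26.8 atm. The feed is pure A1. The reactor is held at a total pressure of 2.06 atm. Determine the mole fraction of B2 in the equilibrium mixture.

y_B2 = 0.801

Take 1 mol A1 as basis and let X be its fractional conversion, so ξ = 0.5X.
Species balance: n_A1 = 1 − X; n_B2 = 1.5X.
Summing: n_T = 1 + 0.5X.
With p_i = (n_i/n_T)P, K = p_B2^3 / (p_A1^2).
Substituting and setting equal to 26.8 atm gives a polynomial in X; the root in (0,1) is X = 0.729.
Then n_B2 = 1.09, n_T = 1.36, so y_B2 = 0.801.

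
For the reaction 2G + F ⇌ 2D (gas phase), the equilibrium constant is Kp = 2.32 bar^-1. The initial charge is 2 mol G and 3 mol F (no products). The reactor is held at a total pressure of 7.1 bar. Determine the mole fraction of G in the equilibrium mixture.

Let X = conversion of G (basis 2 mol G); extent of reaction ξ = X.
Mole table: n_G = 2 − 2X; n_F = 3 − X; n_D = 2X.
Summing: n_T = 5 − X.
y_i = n_i/n_T, p_i = y_i·P. Kp = p_D^2 / (p_G^2 p_F).
This yields a degree-3 equation in X; solving on (0,1), X = 0.747.
Then n_G = 0.506, n_T = 4.25, so y_G = 0.119.

y_G = 0.119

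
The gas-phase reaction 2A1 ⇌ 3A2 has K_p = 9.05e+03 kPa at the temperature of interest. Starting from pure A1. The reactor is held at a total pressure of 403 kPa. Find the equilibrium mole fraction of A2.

Let X = conversion of A1 (basis 1 mol A1); extent of reaction ξ = 0.5X.
At extent ξ: n_A1 = 1 − X; n_A2 = 1.5X.
Total moles n_T = 1 + 0.5X.
With p_i = (n_i/n_T)P, K_p = p_A2^3 / (p_A1^2).
Substituting and setting equal to 9.05e+03 kPa gives a polynomial in X; the root in (0,1) is X = 0.775.
Then n_A2 = 1.16, n_T = 1.39, so y_A2 = 0.838.

y_A2 = 0.838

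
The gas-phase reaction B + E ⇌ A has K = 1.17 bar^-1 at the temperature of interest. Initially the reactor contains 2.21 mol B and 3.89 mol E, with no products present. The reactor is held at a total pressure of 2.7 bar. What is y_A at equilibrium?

y_A = 0.294

Basis: 2.21 mol B initially; let X = conversion of B. Extent ξ = 2.21X.
Moles: n_B = 2.21 − 2.21X; n_E = 3.89 − 2.21X; n_A = 2.21X.
Summing: n_T = 6.1 − 2.21X.
With p_i = (n_i/n_T)P, K = p_A / (p_B p_E).
Substituting and setting equal to 1.17 bar^-1 gives a polynomial in X; the root in (0,1) is X = 0.627.
Then n_A = 1.38, n_T = 4.72, so y_A = 0.294.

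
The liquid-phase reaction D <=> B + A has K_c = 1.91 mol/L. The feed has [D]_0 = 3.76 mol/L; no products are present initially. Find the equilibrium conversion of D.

Let X = conversion of D; extent ξ = 3.76·X mol/L.
Concentrations: [D] = 3.76 − 3.76X; [B] = 3.76X; [A] = 3.76X.
K_c = [B] [A] / ([D]).
Equating to 1.91 mol/L: the physical root is X = 0.503.

X = 0.503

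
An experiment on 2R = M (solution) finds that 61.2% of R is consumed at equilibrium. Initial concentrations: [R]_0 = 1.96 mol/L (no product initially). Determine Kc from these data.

Let X = conversion of R.
Concentrations: [R] = 1.96 − 1.96X; [M] = 0.98X.
At X = 0.612: [R] = 0.76, [M] = 0.6.
Kc = [M] / ([R]^2) = 1.04 L/mol.

Kc = 1.04 L/mol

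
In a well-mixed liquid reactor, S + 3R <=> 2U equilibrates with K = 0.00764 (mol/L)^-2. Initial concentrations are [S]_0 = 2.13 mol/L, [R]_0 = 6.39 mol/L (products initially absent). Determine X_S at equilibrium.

X = 0.263

Let X = conversion of S; extent ξ = 2.13·X mol/L.
Concentrations: [S] = 2.13 − 2.13X; [R] = 6.39 − 6.39X; [U] = 4.26X.
K = [U]^2 / ([S] [R]^3).
Equating to 0.00764 (mol/L)^-2: the physical root is X = 0.263.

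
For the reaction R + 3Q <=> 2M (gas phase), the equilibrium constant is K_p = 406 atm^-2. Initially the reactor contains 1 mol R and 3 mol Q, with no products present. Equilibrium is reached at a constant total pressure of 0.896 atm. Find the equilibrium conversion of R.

Take 1 mol R as basis and let X be its fractional conversion, so ξ = X.
Species balance: n_R = 1 − X; n_Q = 3 − 3X; n_M = 2X.
n_T = Σnᵢ = 4 − 2X.
Mole fractions y_i = n_i/n_T; K_p = p_M^2 / (p_R p_Q^3) with p_i = y_i·P.
Setting this equal to 406 atm^-2 and taking the physical root (0 < X < 1) gives X = 0.798.

X = 0.798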